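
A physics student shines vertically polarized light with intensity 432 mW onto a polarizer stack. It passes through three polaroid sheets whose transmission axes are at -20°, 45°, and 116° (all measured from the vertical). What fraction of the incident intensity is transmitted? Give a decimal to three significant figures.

I/I₀ ≈ 0.0167

I₁ = 432 mW · cos²(20°) = 381.5 mW.
I₂ = I₁ · cos²(65°) = 381.5 · 0.1786 = 68.13 mW.
I₃ = I₂ · cos²(71°) = 68.13 · 0.106 = 7.222 mW.
Transmitted fraction = 0.01672.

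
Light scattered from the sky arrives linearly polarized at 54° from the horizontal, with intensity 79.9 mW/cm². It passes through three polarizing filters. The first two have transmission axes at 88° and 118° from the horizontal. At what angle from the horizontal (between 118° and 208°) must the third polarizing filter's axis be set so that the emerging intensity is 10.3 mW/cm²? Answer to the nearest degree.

θ ≈ 178°

I₁ = I₀ cos²(88° − 54°) = I₀ cos²(34°) = 0.6873 I₀.
I₂ = I₁ cos²(118° − 88°) = 0.6873 I₀ · cos²(30°) = 0.5155 I₀.
Target fraction: 10.3 / 79.9 mW/cm² = 0.1289 of I₀.
Need I₃/I₀ = 0.1289, so cos²(θ − 118°) = 0.1289 / 0.5155 = 0.2501.
θ − 118° = arccos(√0.2501) = 60.0°, giving θ ≈ 118 + 60.0 = 178.0°.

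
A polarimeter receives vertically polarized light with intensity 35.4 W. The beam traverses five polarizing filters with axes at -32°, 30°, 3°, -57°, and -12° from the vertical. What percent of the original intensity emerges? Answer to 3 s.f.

≈ 1.57%

I₁ = 35.4 W · cos²(32°) = 25.46 W.
I₂ = I₁ · cos²(62°) = 25.46 · 0.2204 = 5.611 W.
I₃ = I₂ · cos²(27°) = 5.611 · 0.7939 = 4.455 W.
I₄ = I₃ · cos²(60°) = 4.455 · 0.25 = 1.114 W.
I₅ = I₄ · cos²(45°) = 1.114 · 0.5 = 0.5568 W.
That is 1.573% of the incident intensity.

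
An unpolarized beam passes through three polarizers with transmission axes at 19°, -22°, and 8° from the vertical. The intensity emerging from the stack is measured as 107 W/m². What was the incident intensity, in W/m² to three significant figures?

I₀ ≈ 501 W/m²

Unpolarized light through the first polarizer → I₁ = ½ I₀, now polarized at 19°.
I₂ = I₁ cos²(-22° − 19°) = 0.5 I₀ · cos²(41°) = 0.2848 I₀.
I₃ = I₂ cos²(8° + 22°) = 0.2848 I₀ · cos²(30°) = 0.2136 I₀.
So 107 W/m² = 0.2136 I₀, giving I₀ = 107/0.2136 = 500.9 W/m².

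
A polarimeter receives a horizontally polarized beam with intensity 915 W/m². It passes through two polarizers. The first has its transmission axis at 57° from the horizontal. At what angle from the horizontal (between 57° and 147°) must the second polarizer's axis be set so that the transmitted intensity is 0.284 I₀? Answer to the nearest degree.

By Malus's law, I₁ = I₀ cos²(57° − 0°) = I₀ cos²(57°) = 0.2966 I₀.
Need I₂/I₀ = 0.284, so cos²(θ − 57°) = 0.284 / 0.2966 = 0.9574.
θ − 57° = arccos(√0.9574) = 11.9°, giving θ ≈ 57 + 11.9 = 68.9°.

θ ≈ 69°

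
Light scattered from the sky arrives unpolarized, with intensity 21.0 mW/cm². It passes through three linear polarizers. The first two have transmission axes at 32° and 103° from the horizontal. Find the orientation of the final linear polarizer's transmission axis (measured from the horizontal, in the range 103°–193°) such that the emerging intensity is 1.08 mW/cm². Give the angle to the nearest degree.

Unpolarized light through the first polarizer → I₁ = ½ I₀, now polarized at 32°.
I₂ = I₁ cos²(103° − 32°) = 0.5 I₀ · cos²(71°) = 0.053 I₀.
Target fraction: 1.08 / 21.0 mW/cm² = 0.05143 of I₀.
Need I₃/I₀ = 0.05143, so cos²(θ − 103°) = 0.05143 / 0.053 = 0.9704.
θ − 103° = arccos(√0.9704) = 9.9°, giving θ ≈ 103 + 9.9 = 112.9°.

θ ≈ 113°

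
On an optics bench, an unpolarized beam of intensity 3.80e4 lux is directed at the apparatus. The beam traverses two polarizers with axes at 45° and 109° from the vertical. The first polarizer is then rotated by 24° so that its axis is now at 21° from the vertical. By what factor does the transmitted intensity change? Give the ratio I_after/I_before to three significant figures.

Before rotation:
Unpolarized light through the first polarizer → I₁ = ½ I₀, now polarized at 45°.
I₂ = I₁ cos²(109° − 45°) = 0.5 I₀ · cos²(64°) = 0.09608 I₀.
After rotation:
Unpolarized light through the first polarizer → I₁ = ½ I₀, now polarized at 21°.
I₂ = I₁ cos²(109° − 21°) = 0.5 I₀ · cos²(88°) = 0.000609 I₀.
Ratio = 0.000609 / 0.09608 = 0.006338.

I_new/I_old ≈ 0.00634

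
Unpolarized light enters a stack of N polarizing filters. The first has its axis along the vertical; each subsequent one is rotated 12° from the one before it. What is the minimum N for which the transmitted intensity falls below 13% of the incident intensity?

N = 32

First polarizer halves the unpolarized light: factor 1/2.
Each further stage multiplies by cos²(12°) = 0.9568.
After N polarizers: T = 0.5·0.9568^(N−1). Require T < 0.13 ⇒ N−1 > ln(0.13/0.5)/ln(0.9568) = 30.48, so N−1 ≥ 31 and N = 32.
Check: N=32 gives T = 0.1271 < 0.13; N=31 gives T = 0.1328.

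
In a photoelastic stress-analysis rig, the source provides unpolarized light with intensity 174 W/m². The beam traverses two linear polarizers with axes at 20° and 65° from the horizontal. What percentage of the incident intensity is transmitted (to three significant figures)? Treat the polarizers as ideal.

≈ 25.0%

Unpolarized light through the first polarizer → I₁ = 174 W/m²/2 = 87 W/m², polarized at 20°.
I₂ = I₁ · cos²(45°) = 87 · 0.5 = 43.5 W/m².
That is 25% of the incident intensity.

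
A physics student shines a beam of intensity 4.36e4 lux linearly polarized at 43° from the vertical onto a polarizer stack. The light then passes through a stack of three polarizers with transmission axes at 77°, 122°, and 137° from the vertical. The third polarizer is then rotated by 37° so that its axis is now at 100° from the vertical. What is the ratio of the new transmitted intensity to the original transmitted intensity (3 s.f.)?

I_new/I_old ≈ 0.921

Before rotation:
I₁ = I₀ cos²(77° − 43°) = I₀ cos²(34°) = 0.6873 I₀.
I₂ = I₁ cos²(122° − 77°) = 0.6873 I₀ · cos²(45°) = 0.3437 I₀.
I₃ = I₂ cos²(137° − 122°) = 0.3437 I₀ · cos²(15°) = 0.3206 I₀.
After rotation:
I₁ = I₀ cos²(77° − 43°) = I₀ cos²(34°) = 0.6873 I₀.
I₂ = I₁ cos²(122° − 77°) = 0.6873 I₀ · cos²(45°) = 0.3437 I₀.
I₃ = I₂ cos²(100° − 122°) = 0.3437 I₀ · cos²(22°) = 0.2954 I₀.
Ratio = 0.2954 / 0.3206 = 0.9214.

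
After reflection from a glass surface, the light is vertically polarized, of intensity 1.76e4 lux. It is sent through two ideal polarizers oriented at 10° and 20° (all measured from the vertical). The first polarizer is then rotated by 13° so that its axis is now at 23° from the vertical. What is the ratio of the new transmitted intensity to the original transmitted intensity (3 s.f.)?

I_new/I_old ≈ 0.898

Before rotation:
By Malus's law, I₁ = I₀ cos²(10° − 0°) = I₀ cos²(10°) = 0.9698 I₀.
I₂ = I₁ cos²(20° − 10°) = 0.9698 I₀ · cos²(10°) = 0.9406 I₀.
After rotation:
I₁ = I₀ cos²(23° − 0°) = I₀ cos²(23°) = 0.8473 I₀.
I₂ = I₁ cos²(20° − 23°) = 0.8473 I₀ · cos²(3°) = 0.845 I₀.
Ratio = 0.845 / 0.9406 = 0.8984.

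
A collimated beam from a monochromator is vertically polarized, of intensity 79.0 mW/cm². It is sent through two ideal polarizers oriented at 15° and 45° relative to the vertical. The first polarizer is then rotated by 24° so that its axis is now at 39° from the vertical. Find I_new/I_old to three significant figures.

I_new/I_old ≈ 0.854

Before rotation:
I₁ = I₀ cos²(15° − 0°) = I₀ cos²(15°) = 0.933 I₀.
I₂ = I₁ cos²(45° − 15°) = 0.933 I₀ · cos²(30°) = 0.6998 I₀.
After rotation:
I₁ = I₀ cos²(39° − 0°) = I₀ cos²(39°) = 0.604 I₀.
I₂ = I₁ cos²(45° − 39°) = 0.604 I₀ · cos²(6°) = 0.5974 I₀.
Ratio = 0.5974 / 0.6998 = 0.8537.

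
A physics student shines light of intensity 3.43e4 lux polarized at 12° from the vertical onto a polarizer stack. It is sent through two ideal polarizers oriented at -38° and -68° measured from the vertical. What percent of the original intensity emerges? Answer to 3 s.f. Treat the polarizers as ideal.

≈ 31.0%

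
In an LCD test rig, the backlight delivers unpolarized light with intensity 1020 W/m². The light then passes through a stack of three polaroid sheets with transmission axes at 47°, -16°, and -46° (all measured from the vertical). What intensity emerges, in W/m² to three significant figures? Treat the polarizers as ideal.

I ≈ 78.8 W/m²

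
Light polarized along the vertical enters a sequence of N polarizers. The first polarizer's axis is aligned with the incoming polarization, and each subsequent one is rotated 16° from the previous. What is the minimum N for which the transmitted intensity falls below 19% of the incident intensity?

First polarizer is aligned with the polarization: full transmission.
Each further stage multiplies by cos²(16°) = 0.924.
After N polarizers: T = 0.924^(N−1). Require T < 0.19 ⇒ N−1 > ln(0.19)/ln(0.924) = 21.02, so N−1 ≥ 22 and N = 23.
Check: N=23 gives T = 0.1758 < 0.19; N=22 gives T = 0.1903.

N = 23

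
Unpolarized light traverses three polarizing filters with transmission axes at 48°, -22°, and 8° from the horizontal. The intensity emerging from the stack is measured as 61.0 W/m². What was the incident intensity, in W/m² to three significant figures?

Unpolarized light through the first polarizer → I₁ = ½ I₀, now polarized at 48°.
I₂ = I₁ cos²(-22° − 48°) = 0.5 I₀ · cos²(70°) = 0.05849 I₀.
I₃ = I₂ cos²(8° + 22°) = 0.05849 I₀ · cos²(30°) = 0.04387 I₀.
So 61.0 W/m² = 0.04387 I₀, giving I₀ = 61.0/0.04387 = 1391 W/m².

I₀ ≈ 1390 W/m²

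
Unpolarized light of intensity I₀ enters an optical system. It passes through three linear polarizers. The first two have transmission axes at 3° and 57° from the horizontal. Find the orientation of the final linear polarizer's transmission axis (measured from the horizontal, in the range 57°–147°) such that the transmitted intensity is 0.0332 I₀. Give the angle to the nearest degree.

Unpolarized light through the first polarizer → I₁ = ½ I₀, now polarized at 3°.
I₂ = I₁ cos²(57° − 3°) = 0.5 I₀ · cos²(54°) = 0.1727 I₀.
Need I₃/I₀ = 0.0332, so cos²(θ − 57°) = 0.0332 / 0.1727 = 0.1922.
θ − 57° = arccos(√0.1922) = 64.0°, giving θ ≈ 57 + 64.0 = 121.0°.

θ ≈ 121°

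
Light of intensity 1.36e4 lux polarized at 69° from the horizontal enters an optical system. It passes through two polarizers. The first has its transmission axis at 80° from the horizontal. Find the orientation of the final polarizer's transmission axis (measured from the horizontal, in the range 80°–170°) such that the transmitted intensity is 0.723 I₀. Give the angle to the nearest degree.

θ ≈ 110°

I₁ = I₀ cos²(80° − 69°) = I₀ cos²(11°) = 0.9636 I₀.
Need I₂/I₀ = 0.723, so cos²(θ − 80°) = 0.723 / 0.9636 = 0.7503.
θ − 80° = arccos(√0.7503) = 30.0°, giving θ ≈ 80 + 30.0 = 110.0°.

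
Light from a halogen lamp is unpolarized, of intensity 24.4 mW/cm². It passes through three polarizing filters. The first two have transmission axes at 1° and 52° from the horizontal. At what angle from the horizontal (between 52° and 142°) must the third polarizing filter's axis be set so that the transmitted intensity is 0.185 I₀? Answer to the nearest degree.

θ ≈ 67°

Unpolarized light through the first polarizer → I₁ = ½ I₀, now polarized at 1°.
I₂ = I₁ cos²(52° − 1°) = 0.5 I₀ · cos²(51°) = 0.198 I₀.
Need I₃/I₀ = 0.185, so cos²(θ − 52°) = 0.185 / 0.198 = 0.9342.
θ − 52° = arccos(√0.9342) = 14.9°, giving θ ≈ 52 + 14.9 = 66.9°.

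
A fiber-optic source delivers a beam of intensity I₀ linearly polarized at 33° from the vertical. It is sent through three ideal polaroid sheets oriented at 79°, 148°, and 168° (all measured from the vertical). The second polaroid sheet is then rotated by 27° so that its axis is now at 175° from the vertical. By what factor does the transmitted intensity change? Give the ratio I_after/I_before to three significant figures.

I_new/I_old ≈ 0.0949

Before rotation:
By Malus's law, I₁ = I₀ cos²(79° − 33°) = I₀ cos²(46°) = 0.4826 I₀.
I₂ = I₁ cos²(148° − 79°) = 0.4826 I₀ · cos²(69°) = 0.06197 I₀.
I₃ = I₂ cos²(168° − 148°) = 0.06197 I₀ · cos²(20°) = 0.05472 I₀.
After rotation:
I₁ = I₀ cos²(79° − 33°) = I₀ cos²(46°) = 0.4826 I₀.
Angle between axes 1 and 2: 84°. I₂ = 0.4826 I₀ · cos²(84°) = 0.005272 I₀.
I₃ = I₂ cos²(168° − 175°) = 0.005272 I₀ · cos²(7°) = 0.005194 I₀.
Ratio = 0.005194 / 0.05472 = 0.09492.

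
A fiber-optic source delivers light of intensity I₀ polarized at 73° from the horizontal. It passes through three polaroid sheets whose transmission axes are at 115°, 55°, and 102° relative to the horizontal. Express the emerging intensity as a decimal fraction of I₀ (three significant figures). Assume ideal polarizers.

≈ 0.0642 I₀

I₁ = I₀ cos²(115° − 73°) = I₀ cos²(42°) = 0.5523 I₀.
I₂ = I₁ cos²(55° − 115°) = 0.5523 I₀ · cos²(60°) = 0.1381 I₀.
I₃ = I₂ cos²(102° − 55°) = 0.1381 I₀ · cos²(47°) = 0.06422 I₀.
Transmitted fraction = 0.06422.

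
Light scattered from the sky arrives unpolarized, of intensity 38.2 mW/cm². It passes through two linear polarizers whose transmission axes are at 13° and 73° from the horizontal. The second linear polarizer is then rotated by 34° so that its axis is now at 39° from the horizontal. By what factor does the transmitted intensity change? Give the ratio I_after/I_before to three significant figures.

I_new/I_old ≈ 3.23

Before rotation:
Unpolarized light through the first polarizer → I₁ = ½ I₀, now polarized at 13°.
I₂ = I₁ cos²(73° − 13°) = 0.5 I₀ · cos²(60°) = 0.125 I₀.
After rotation:
Unpolarized light through the first polarizer → I₁ = ½ I₀, now polarized at 13°.
I₂ = I₁ cos²(39° − 13°) = 0.5 I₀ · cos²(26°) = 0.4039 I₀.
Ratio = 0.4039 / 0.125 = 3.231.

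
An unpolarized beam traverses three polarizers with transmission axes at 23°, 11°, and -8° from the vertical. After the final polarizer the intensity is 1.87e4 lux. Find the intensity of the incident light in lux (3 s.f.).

I₀ ≈ 4.37e4 lux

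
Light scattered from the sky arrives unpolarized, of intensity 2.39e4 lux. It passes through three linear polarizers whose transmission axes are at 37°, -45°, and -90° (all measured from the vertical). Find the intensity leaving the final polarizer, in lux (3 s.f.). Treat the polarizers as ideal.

I ≈ 116 lux

Unpolarized light through the first polarizer → I₁ = 2.39e4 lux/2 = 1.195e+04 lux, polarized at 37°.
I₂ = I₁ · cos²(82°) = 1.195e+04 · 0.01937 = 231.5 lux.
I₃ = I₂ · cos²(45°) = 231.5 · 0.5 = 115.7 lux.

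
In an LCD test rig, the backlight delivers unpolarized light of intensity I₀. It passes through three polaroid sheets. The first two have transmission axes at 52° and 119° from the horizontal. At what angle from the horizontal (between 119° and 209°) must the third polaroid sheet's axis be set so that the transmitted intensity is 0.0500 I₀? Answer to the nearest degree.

θ ≈ 155°

Unpolarized light through the first polarizer → I₁ = ½ I₀, now polarized at 52°.
I₂ = I₁ cos²(119° − 52°) = 0.5 I₀ · cos²(67°) = 0.07634 I₀.
Need I₃/I₀ = 0.05, so cos²(θ − 119°) = 0.05 / 0.07634 = 0.655.
θ − 119° = arccos(√0.655) = 36.0°, giving θ ≈ 119 + 36.0 = 155.0°.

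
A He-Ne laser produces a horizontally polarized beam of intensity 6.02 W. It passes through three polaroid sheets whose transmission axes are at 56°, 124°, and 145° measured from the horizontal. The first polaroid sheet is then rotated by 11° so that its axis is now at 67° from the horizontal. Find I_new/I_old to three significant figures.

I_new/I_old ≈ 1.03

Before rotation:
I₁ = I₀ cos²(56° − 0°) = I₀ cos²(56°) = 0.3127 I₀.
I₂ = I₁ cos²(124° − 56°) = 0.3127 I₀ · cos²(68°) = 0.04388 I₀.
I₃ = I₂ cos²(145° − 124°) = 0.04388 I₀ · cos²(21°) = 0.03825 I₀.
After rotation:
I₁ = I₀ cos²(67° − 0°) = I₀ cos²(67°) = 0.1527 I₀.
I₂ = I₁ cos²(124° − 67°) = 0.1527 I₀ · cos²(57°) = 0.04529 I₀.
I₃ = I₂ cos²(145° − 124°) = 0.04529 I₀ · cos²(21°) = 0.03947 I₀.
Ratio = 0.03947 / 0.03825 = 1.032.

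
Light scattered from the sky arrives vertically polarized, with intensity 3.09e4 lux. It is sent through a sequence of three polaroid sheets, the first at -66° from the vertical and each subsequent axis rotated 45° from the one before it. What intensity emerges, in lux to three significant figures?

I ≈ 1280 lux

I₁ = 3.09e4 lux · cos²(66°) = 5112 lux.
I₂ = I₁ · cos²(45°) = 5112 · 0.5 = 2556 lux.
I₃ = I₂ · cos²(45°) = 2556 · 0.5 = 1278 lux.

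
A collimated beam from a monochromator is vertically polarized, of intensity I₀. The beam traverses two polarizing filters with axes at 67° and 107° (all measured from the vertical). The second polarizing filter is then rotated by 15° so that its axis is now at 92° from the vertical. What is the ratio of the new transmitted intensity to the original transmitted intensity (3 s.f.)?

Before rotation:
I₁ = I₀ cos²(67° − 0°) = I₀ cos²(67°) = 0.1527 I₀.
I₂ = I₁ cos²(107° − 67°) = 0.1527 I₀ · cos²(40°) = 0.08959 I₀.
After rotation:
I₁ = I₀ cos²(67° − 0°) = I₀ cos²(67°) = 0.1527 I₀.
I₂ = I₁ cos²(92° − 67°) = 0.1527 I₀ · cos²(25°) = 0.1254 I₀.
Ratio = 0.1254 / 0.08959 = 1.4.

I_new/I_old ≈ 1.40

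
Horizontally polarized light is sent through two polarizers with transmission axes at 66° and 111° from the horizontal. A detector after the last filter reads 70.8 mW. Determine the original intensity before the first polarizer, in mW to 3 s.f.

I₀ ≈ 856 mW

I₁ = I₀ cos²(66° − 0°) = I₀ cos²(66°) = 0.1654 I₀.
I₂ = I₁ cos²(111° − 66°) = 0.1654 I₀ · cos²(45°) = 0.08272 I₀.
So 70.8 mW = 0.08272 I₀, giving I₀ = 70.8/0.08272 = 855.9 mW.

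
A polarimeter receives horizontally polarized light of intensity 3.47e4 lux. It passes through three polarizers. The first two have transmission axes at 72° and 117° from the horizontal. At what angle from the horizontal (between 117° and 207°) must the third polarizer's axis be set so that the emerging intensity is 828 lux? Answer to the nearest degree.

By Malus's law, I₁ = I₀ cos²(72° − 0°) = I₀ cos²(72°) = 0.09549 I₀.
I₂ = I₁ cos²(117° − 72°) = 0.09549 I₀ · cos²(45°) = 0.04775 I₀.
Target fraction: 828 / 3.47e4 lux = 0.02386 of I₀.
Need I₃/I₀ = 0.02386, so cos²(θ − 117°) = 0.02386 / 0.04775 = 0.4998.
θ − 117° = arccos(√0.4998) = 45.0°, giving θ ≈ 117 + 45.0 = 162.0°.

θ ≈ 162°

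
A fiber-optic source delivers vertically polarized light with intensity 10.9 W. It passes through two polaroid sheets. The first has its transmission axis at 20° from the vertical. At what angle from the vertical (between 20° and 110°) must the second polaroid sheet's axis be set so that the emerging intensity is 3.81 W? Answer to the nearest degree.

θ ≈ 71°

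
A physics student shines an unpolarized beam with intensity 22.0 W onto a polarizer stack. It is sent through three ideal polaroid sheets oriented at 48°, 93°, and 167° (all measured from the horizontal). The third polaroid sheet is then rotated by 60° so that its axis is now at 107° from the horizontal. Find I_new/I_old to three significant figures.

Before rotation:
Unpolarized light through the first polarizer → I₁ = ½ I₀, now polarized at 48°.
I₂ = I₁ cos²(93° − 48°) = 0.5 I₀ · cos²(45°) = 0.25 I₀.
I₃ = I₂ cos²(167° − 93°) = 0.25 I₀ · cos²(74°) = 0.01899 I₀.
After rotation:
Unpolarized light through the first polarizer → I₁ = ½ I₀, now polarized at 48°.
I₂ = I₁ cos²(93° − 48°) = 0.5 I₀ · cos²(45°) = 0.25 I₀.
I₃ = I₂ cos²(107° − 93°) = 0.25 I₀ · cos²(14°) = 0.2354 I₀.
Ratio = 0.2354 / 0.01899 = 12.39.

I_new/I_old ≈ 12.4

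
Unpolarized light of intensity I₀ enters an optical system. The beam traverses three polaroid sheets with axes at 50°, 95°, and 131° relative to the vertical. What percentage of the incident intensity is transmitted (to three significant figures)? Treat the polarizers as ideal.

≈ 16.4%

Unpolarized light through the first polarizer → I₁ = ½ I₀, now polarized at 50°.
I₂ = I₁ cos²(95° − 50°) = 0.5 I₀ · cos²(45°) = 0.25 I₀.
I₃ = I₂ cos²(131° − 95°) = 0.25 I₀ · cos²(36°) = 0.1636 I₀.
That is 16.36% of the incident intensity.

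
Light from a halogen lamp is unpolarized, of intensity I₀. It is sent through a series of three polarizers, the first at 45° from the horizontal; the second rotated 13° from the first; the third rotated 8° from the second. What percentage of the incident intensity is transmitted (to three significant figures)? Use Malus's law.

Unpolarized light through the first polarizer → I₁ = ½ I₀, now polarized at 45°.
I₂ = I₁ cos²(13°) = 0.5 · 0.9494 I₀ = 0.4747 I₀.
I₃ = I₂ cos²(8°) = 0.4747 · 0.9806 I₀ = 0.4655 I₀.
That is 46.55% of the incident intensity.

≈ 46.6%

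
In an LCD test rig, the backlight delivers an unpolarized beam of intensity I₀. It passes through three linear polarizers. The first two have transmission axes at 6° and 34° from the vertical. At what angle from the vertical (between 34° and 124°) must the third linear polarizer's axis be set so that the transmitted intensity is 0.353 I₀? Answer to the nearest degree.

Unpolarized light through the first polarizer → I₁ = ½ I₀, now polarized at 6°.
I₂ = I₁ cos²(34° − 6°) = 0.5 I₀ · cos²(28°) = 0.3898 I₀.
Need I₃/I₀ = 0.353, so cos²(θ − 34°) = 0.353 / 0.3898 = 0.9056.
θ − 34° = arccos(√0.9056) = 17.9°, giving θ ≈ 34 + 17.9 = 51.9°.

θ ≈ 52°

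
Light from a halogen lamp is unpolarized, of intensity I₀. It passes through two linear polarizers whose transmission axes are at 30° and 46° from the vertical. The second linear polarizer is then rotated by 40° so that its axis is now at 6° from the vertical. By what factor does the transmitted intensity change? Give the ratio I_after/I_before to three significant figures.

I_new/I_old ≈ 0.903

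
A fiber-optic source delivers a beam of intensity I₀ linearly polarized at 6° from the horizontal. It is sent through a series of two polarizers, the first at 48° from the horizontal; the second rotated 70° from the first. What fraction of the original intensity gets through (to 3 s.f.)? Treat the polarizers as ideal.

≈ 0.0646 I₀

By Malus's law, I₁ = I₀ cos²(48° − 6°) = I₀ cos²(42°) = 0.5523 I₀.
I₂ = I₁ cos²(70°) = 0.5523 · 0.117 I₀ = 0.0646 I₀.
Transmitted fraction = 0.0646.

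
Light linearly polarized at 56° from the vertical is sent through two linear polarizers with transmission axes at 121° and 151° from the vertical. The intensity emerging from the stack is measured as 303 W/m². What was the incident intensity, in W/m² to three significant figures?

I₀ ≈ 2260 W/m²

By Malus's law, I₁ = I₀ cos²(121° − 56°) = I₀ cos²(65°) = 0.1786 I₀.
I₂ = I₁ cos²(151° − 121°) = 0.1786 I₀ · cos²(30°) = 0.134 I₀.
So 303 W/m² = 0.134 I₀, giving I₀ = 303/0.134 = 2262 W/m².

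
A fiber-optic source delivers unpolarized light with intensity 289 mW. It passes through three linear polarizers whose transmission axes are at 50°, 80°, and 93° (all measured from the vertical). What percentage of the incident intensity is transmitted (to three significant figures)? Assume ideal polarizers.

≈ 35.6%

Unpolarized light through the first polarizer → I₁ = 289 mW/2 = 144.5 mW, polarized at 50°.
I₂ = I₁ · cos²(30°) = 144.5 · 0.75 = 108.4 mW.
I₃ = I₂ · cos²(13°) = 108.4 · 0.9494 = 102.9 mW.
That is 35.6% of the incident intensity.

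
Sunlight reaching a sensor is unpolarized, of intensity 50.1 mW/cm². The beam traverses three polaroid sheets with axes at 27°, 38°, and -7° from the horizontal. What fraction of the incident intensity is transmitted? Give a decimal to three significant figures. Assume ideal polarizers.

I/I₀ ≈ 0.241

Unpolarized light through the first polarizer → I₁ = 50.1 mW/cm²/2 = 25.05 mW/cm², polarized at 27°.
I₂ = I₁ · cos²(11°) = 25.05 · 0.9636 = 24.14 mW/cm².
I₃ = I₂ · cos²(45°) = 24.14 · 0.5 = 12.07 mW/cm².
Transmitted fraction = 0.2409.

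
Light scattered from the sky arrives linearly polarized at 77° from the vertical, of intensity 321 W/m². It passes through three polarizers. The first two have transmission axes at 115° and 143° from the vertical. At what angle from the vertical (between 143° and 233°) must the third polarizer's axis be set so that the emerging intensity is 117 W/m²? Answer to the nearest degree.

θ ≈ 173°

I₁ = I₀ cos²(115° − 77°) = I₀ cos²(38°) = 0.621 I₀.
I₂ = I₁ cos²(143° − 115°) = 0.621 I₀ · cos²(28°) = 0.4841 I₀.
Target fraction: 117 / 321 W/m² = 0.3645 of I₀.
Need I₃/I₀ = 0.3645, so cos²(θ − 143°) = 0.3645 / 0.4841 = 0.7529.
θ − 143° = arccos(√0.7529) = 29.8°, giving θ ≈ 143 + 29.8 = 172.8°.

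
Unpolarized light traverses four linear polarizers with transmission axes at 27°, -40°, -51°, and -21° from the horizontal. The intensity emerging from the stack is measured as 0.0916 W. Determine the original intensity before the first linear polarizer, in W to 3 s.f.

I₀ ≈ 1.66 W

Unpolarized light through the first polarizer → I₁ = ½ I₀, now polarized at 27°.
I₂ = I₁ cos²(-40° − 27°) = 0.5 I₀ · cos²(67°) = 0.07634 I₀.
I₃ = I₂ cos²(-51° + 40°) = 0.07634 I₀ · cos²(11°) = 0.07356 I₀.
I₄ = I₃ cos²(-21° + 51°) = 0.07356 I₀ · cos²(30°) = 0.05517 I₀.
So 0.0916 W = 0.05517 I₀, giving I₀ = 0.0916/0.05517 = 1.66 W.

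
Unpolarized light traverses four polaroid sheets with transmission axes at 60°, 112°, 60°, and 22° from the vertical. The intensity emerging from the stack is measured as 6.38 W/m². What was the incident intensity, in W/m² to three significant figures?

I₀ ≈ 143 W/m²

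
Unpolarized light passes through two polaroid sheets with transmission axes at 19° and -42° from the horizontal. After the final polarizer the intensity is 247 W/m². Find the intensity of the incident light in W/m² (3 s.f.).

Unpolarized light through the first polarizer → I₁ = ½ I₀, now polarized at 19°.
I₂ = I₁ cos²(-42° − 19°) = 0.5 I₀ · cos²(61°) = 0.1175 I₀.
So 247 W/m² = 0.1175 I₀, giving I₀ = 247/0.1175 = 2102 W/m².

I₀ ≈ 2100 W/m²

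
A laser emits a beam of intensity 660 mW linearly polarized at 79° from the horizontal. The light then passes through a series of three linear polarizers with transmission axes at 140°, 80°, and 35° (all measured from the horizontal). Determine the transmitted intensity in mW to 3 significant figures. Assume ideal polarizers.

I₁ = 660 mW · cos²(61°) = 155.1 mW.
I₂ = I₁ · cos²(60°) = 155.1 · 0.25 = 38.78 mW.
I₃ = I₂ · cos²(45°) = 38.78 · 0.5 = 19.39 mW.

I ≈ 19.4 mW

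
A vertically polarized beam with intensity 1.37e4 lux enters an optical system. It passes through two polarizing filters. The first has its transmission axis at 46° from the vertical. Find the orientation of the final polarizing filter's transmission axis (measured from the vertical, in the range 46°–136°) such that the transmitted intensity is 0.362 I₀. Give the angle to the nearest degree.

θ ≈ 76°

I₁ = I₀ cos²(46° − 0°) = I₀ cos²(46°) = 0.4826 I₀.
Need I₂/I₀ = 0.362, so cos²(θ − 46°) = 0.362 / 0.4826 = 0.7502.
θ − 46° = arccos(√0.7502) = 30.0°, giving θ ≈ 46 + 30.0 = 76.0°.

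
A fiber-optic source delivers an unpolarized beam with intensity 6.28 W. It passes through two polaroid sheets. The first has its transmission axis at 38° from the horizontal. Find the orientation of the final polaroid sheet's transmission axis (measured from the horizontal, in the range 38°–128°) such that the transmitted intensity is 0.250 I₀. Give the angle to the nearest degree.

Unpolarized light through the first polarizer → I₁ = ½ I₀, now polarized at 38°.
Need I₂/I₀ = 0.25, so cos²(θ − 38°) = 0.25 / 0.5 = 0.5.
θ − 38° = arccos(√0.5) = 45.0°, giving θ ≈ 38 + 45.0 = 83.0°.

θ ≈ 83°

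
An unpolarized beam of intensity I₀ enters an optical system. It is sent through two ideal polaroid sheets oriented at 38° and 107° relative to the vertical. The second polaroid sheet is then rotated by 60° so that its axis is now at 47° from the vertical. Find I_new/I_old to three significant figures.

Before rotation:
Unpolarized light through the first polarizer → I₁ = ½ I₀, now polarized at 38°.
I₂ = I₁ cos²(107° − 38°) = 0.5 I₀ · cos²(69°) = 0.06421 I₀.
After rotation:
Unpolarized light through the first polarizer → I₁ = ½ I₀, now polarized at 38°.
I₂ = I₁ cos²(47° − 38°) = 0.5 I₀ · cos²(9°) = 0.4878 I₀.
Ratio = 0.4878 / 0.06421 = 7.596.

I_new/I_old ≈ 7.60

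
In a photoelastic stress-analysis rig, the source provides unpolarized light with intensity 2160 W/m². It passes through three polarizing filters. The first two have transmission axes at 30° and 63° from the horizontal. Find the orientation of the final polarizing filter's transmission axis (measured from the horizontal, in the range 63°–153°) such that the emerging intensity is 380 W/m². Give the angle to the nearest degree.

Unpolarized light through the first polarizer → I₁ = ½ I₀, now polarized at 30°.
I₂ = I₁ cos²(63° − 30°) = 0.5 I₀ · cos²(33°) = 0.3517 I₀.
Target fraction: 380 / 2160 W/m² = 0.1759 of I₀.
Need I₃/I₀ = 0.1759, so cos²(θ − 63°) = 0.1759 / 0.3517 = 0.5002.
θ − 63° = arccos(√0.5002) = 45.0°, giving θ ≈ 63 + 45.0 = 108.0°.

θ ≈ 108°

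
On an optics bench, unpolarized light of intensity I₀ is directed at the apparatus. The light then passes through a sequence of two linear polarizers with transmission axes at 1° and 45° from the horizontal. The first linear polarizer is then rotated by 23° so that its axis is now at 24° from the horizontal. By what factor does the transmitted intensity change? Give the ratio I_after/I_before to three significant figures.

Before rotation:
Unpolarized light through the first polarizer → I₁ = ½ I₀, now polarized at 1°.
I₂ = I₁ cos²(45° − 1°) = 0.5 I₀ · cos²(44°) = 0.2587 I₀.
After rotation:
Unpolarized light through the first polarizer → I₁ = ½ I₀, now polarized at 24°.
I₂ = I₁ cos²(45° − 24°) = 0.5 I₀ · cos²(21°) = 0.4358 I₀.
Ratio = 0.4358 / 0.2587 = 1.684.

I_new/I_old ≈ 1.68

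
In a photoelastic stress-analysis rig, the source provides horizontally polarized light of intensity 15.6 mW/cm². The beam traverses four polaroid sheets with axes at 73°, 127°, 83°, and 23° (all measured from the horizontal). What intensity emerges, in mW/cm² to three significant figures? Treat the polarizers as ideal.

By Malus's law, I₁ = 15.6 mW/cm² · cos²(73°) = 1.334 mW/cm².
I₂ = I₁ · cos²(54°) = 1.334 · 0.3455 = 0.4607 mW/cm².
I₃ = I₂ · cos²(44°) = 0.4607 · 0.5174 = 0.2384 mW/cm².
I₄ = I₃ · cos²(60°) = 0.2384 · 0.25 = 0.0596 mW/cm².

I ≈ 0.0596 mW/cm²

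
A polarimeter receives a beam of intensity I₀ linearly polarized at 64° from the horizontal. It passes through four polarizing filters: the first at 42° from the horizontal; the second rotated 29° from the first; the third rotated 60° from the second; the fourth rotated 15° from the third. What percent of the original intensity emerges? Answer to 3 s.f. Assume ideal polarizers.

≈ 15.3%

I₁ = I₀ cos²(42° − 64°) = I₀ cos²(22°) = 0.8597 I₀.
I₂ = I₁ cos²(29°) = 0.8597 · 0.765 I₀ = 0.6576 I₀.
I₃ = I₂ cos²(60°) = 0.6576 · 0.25 I₀ = 0.1644 I₀.
I₄ = I₃ cos²(15°) = 0.1644 · 0.933 I₀ = 0.1534 I₀.
That is 15.34% of the incident intensity.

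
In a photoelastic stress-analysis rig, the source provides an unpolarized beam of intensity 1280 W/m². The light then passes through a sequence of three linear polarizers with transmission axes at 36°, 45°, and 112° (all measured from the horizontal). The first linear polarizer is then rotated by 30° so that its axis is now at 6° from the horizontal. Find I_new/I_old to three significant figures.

Before rotation:
Unpolarized light through the first polarizer → I₁ = ½ I₀, now polarized at 36°.
I₂ = I₁ cos²(45° − 36°) = 0.5 I₀ · cos²(9°) = 0.4878 I₀.
I₃ = I₂ cos²(112° − 45°) = 0.4878 I₀ · cos²(67°) = 0.07447 I₀.
After rotation:
Unpolarized light through the first polarizer → I₁ = ½ I₀, now polarized at 6°.
I₂ = I₁ cos²(45° − 6°) = 0.5 I₀ · cos²(39°) = 0.302 I₀.
I₃ = I₂ cos²(112° − 45°) = 0.302 I₀ · cos²(67°) = 0.0461 I₀.
Ratio = 0.0461 / 0.07447 = 0.6191.

I_new/I_old ≈ 0.619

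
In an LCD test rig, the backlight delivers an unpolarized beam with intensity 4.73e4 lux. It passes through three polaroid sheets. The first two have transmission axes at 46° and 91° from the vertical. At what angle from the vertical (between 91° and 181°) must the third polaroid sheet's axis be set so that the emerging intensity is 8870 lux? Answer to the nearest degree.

θ ≈ 121°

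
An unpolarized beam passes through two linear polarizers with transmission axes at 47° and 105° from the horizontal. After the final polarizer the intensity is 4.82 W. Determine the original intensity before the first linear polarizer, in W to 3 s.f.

I₀ ≈ 34.3 W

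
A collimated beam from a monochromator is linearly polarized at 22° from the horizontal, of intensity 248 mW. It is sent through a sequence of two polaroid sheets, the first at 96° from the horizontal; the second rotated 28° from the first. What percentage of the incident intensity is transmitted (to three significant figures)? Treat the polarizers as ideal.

I₁ = 248 mW · cos²(74°) = 18.84 mW.
I₂ = I₁ · cos²(28°) = 18.84 · 0.7796 = 14.69 mW.
That is 5.923% of the incident intensity.

≈ 5.92%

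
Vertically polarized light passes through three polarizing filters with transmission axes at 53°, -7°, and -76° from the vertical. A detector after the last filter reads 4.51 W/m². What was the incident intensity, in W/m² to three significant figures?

I₀ ≈ 388 W/m²

By Malus's law, I₁ = I₀ cos²(53° − 0°) = I₀ cos²(53°) = 0.3622 I₀.
I₂ = I₁ cos²(-7° − 53°) = 0.3622 I₀ · cos²(60°) = 0.09055 I₀.
I₃ = I₂ cos²(-76° + 7°) = 0.09055 I₀ · cos²(69°) = 0.01163 I₀.
So 4.51 W/m² = 0.01163 I₀, giving I₀ = 4.51/0.01163 = 387.8 W/m².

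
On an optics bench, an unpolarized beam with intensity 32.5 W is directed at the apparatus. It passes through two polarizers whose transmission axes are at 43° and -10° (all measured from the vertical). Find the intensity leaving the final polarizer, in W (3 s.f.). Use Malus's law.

I ≈ 5.89 W

Unpolarized light through the first polarizer → I₁ = 32.5 W/2 = 16.25 W, polarized at 43°.
I₂ = I₁ · cos²(53°) = 16.25 · 0.3622 = 5.885 W.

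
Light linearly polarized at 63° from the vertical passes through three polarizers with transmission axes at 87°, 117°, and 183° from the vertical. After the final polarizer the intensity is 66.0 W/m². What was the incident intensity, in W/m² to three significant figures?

I₁ = I₀ cos²(87° − 63°) = I₀ cos²(24°) = 0.8346 I₀.
I₂ = I₁ cos²(117° − 87°) = 0.8346 I₀ · cos²(30°) = 0.6259 I₀.
I₃ = I₂ cos²(183° − 117°) = 0.6259 I₀ · cos²(66°) = 0.1035 I₀.
So 66.0 W/m² = 0.1035 I₀, giving I₀ = 66.0/0.1035 = 637.4 W/m².

I₀ ≈ 637 W/m²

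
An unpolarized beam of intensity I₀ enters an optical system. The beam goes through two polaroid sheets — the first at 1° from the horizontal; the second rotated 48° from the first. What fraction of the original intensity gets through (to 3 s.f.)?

Unpolarized light through the first polarizer → I₁ = ½ I₀, now polarized at 1°.
I₂ = I₁ cos²(48°) = 0.5 · 0.4477 I₀ = 0.2239 I₀.
Transmitted fraction = 0.2239.

≈ 0.224 I₀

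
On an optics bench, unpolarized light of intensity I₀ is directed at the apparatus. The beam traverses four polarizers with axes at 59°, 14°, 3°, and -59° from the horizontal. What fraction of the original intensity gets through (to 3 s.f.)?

≈ 0.0531 I₀

Unpolarized light through the first polarizer → I₁ = ½ I₀, now polarized at 59°.
I₂ = I₁ cos²(14° − 59°) = 0.5 I₀ · cos²(45°) = 0.25 I₀.
I₃ = I₂ cos²(3° − 14°) = 0.25 I₀ · cos²(11°) = 0.2409 I₀.
I₄ = I₃ cos²(-59° − 3°) = 0.2409 I₀ · cos²(62°) = 0.05309 I₀.
Transmitted fraction = 0.05309.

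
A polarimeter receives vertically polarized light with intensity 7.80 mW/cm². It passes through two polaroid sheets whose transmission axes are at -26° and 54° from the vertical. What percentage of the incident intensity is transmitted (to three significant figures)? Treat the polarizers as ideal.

≈ 2.44%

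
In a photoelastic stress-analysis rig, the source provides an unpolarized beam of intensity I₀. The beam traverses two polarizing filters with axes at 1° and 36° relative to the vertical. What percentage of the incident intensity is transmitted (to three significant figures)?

Unpolarized light through the first polarizer → I₁ = ½ I₀, now polarized at 1°.
I₂ = I₁ cos²(36° − 1°) = 0.5 I₀ · cos²(35°) = 0.3355 I₀.
That is 33.55% of the incident intensity.

≈ 33.6%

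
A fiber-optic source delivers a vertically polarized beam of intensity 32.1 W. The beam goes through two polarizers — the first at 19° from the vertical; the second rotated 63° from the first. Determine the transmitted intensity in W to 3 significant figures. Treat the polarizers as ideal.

I₁ = 32.1 W · cos²(19°) = 28.7 W.
I₂ = I₁ · cos²(63°) = 28.7 · 0.2061 = 5.915 W.

I ≈ 5.91 W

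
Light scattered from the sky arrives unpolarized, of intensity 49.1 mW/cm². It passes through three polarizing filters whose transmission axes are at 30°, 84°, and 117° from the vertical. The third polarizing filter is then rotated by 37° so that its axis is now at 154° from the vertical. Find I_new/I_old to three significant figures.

I_new/I_old ≈ 0.166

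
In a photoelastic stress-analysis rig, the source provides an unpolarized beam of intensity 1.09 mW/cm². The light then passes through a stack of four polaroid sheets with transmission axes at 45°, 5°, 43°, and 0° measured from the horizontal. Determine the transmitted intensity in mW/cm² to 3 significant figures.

I ≈ 0.106 mW/cm²

Unpolarized light through the first polarizer → I₁ = 1.09 mW/cm²/2 = 0.545 mW/cm², polarized at 45°.
I₂ = I₁ · cos²(40°) = 0.545 · 0.5868 = 0.3198 mW/cm².
I₃ = I₂ · cos²(38°) = 0.3198 · 0.621 = 0.1986 mW/cm².
I₄ = I₃ · cos²(43°) = 0.1986 · 0.5349 = 0.1062 mW/cm².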